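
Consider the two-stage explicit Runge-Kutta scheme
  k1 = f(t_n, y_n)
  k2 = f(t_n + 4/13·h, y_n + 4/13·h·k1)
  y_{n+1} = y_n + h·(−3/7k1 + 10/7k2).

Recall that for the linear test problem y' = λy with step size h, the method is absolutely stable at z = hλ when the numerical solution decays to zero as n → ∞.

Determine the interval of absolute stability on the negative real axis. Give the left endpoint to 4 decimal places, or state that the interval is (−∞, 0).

(-2.2750, 0).

With y'=λy (z=hλ):
  k1=λy_n ⇒ h·k1=z·y_n;  k2=λ(1+4/13z)y_n ⇒ h·k2=z(1+4/13z)y_n
  y_{n+1}/y_n = 1 − 3/7z + 10/7z(1+4/13z) = 1 + z + 40/91z²
  so R(z) = 1 + z + 40/91z².

Solve |R(x)|<1 on ℝ⁻.
x=-0.92: |R|=0.4520
R=1: x+40/91x²=0 ⇒ x=−91/40=-2.2750; min R=1−1/(4·40/91)=0.4313>−1
Confirm numerically:
  x=-1.750: |R|=0.59615 <1
  x=-1.634: |R|=0.53961 <1
  x=-1.344: |R|=0.44999 <1
  x=-2.604: |R|=1.37658 >1
  x=-2.487: |R|=1.23176 >1
  x=-2.374: |R|=1.10331 >1
Stable set (-2.2750, 0).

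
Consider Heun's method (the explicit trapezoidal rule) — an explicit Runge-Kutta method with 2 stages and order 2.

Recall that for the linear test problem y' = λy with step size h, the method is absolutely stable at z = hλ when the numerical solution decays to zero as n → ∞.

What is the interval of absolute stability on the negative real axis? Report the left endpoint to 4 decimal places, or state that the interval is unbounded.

Set f=λy, z=hλ:
  order 2, 2-stage ⇒ R(z)=1+z+z^2/2
  (e.g. R(-1.01)=0.50005, |R|=0.50005)

Find x<0 with |R(x)|<1.
x=-1.01: |R|=0.5000
|R(-2.3)|=1.3450 |R(-1.23)|=0.5264 |R(-0.9)|=0.5050
Bisect:
  x_lo=-2.3778 |R|=1.4492  x_hi=-0.2175 |R|=0.8061
  mid=-1.29769 |R|=0.54431 →hi
  mid=-1.83776 |R|=0.85092 →hi
  mid=-2.10779 |R|=1.11360 →lo
  mid=-1.97277 |R|=0.97314 →hi
  mid=-2.04028 |R|=1.04109 →lo
  mid=-2.00653 |R|=1.00655 →lo
  mid=-1.98965 |R|=0.98970 →hi
  mid=-1.99809 |R|=0.99809 →hi
  mid=-2.00231 |R|=1.00231 →lo
  mid=-2.00020 |R|=1.00020 →lo
  ...
  [-2.00007,-1.99994] ⇒ x*=-2.0000
So |R|<1 on (-2.0000, 0).

z∈(-2.0000,0).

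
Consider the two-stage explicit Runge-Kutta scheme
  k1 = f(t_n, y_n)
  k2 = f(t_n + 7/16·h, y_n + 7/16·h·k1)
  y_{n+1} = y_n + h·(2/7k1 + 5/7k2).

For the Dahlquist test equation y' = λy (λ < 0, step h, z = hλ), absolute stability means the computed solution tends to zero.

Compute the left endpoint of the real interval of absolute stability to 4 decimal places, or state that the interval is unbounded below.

Set f=λy, z=hλ:
  k1=λy_n ⇒ h·k1=z·y_n;  k2=λ(1+7/16z)y_n ⇒ h·k2=z(1+7/16z)y_n
  y_{n+1}/y_n = 1 + 2/7z + 5/7z(1+7/16z) = 1 + z + 5/16z²
  Hence R(z) = 1 + z + 5/16z².

Need |R(x)|<1, x<0.
x=-0.59: |R|=0.5188
R=1: x+5/16x²=0 ⇒ x=−16/5=-3.2000; min R=1−1/(4·5/16)=0.2000>−1
Confirm numerically:
  x=-3.152: |R|=0.95272 <1
  x=-2.772: |R|=0.62924 <1
  x=-1.287: |R|=0.23062 <1
  x=-3.660: |R|=1.52613 >1
  x=-3.511: |R|=1.34123 >1
  x=-3.482: |R|=1.30685 >1
Interval (-3.2000, 0).

left endpoint -3.2000.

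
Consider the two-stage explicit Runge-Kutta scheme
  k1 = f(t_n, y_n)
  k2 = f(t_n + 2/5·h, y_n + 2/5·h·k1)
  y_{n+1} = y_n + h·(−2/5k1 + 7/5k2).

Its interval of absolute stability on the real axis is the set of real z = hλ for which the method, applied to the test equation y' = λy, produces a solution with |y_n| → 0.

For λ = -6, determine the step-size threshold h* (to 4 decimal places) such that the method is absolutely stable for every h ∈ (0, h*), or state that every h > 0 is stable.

(-1.7857,0); λ=-6 ⇒ h* = (25/14)/6 = 0.2976.

With y'=λy (z=hλ):
  k1=λy_n ⇒ h·k1=z·y_n;  k2=λ(1+2/5z)y_n ⇒ h·k2=z(1+2/5z)y_n
  y_{n+1}/y_n = 1 − 2/5z + 7/5z(1+2/5z) = 1 + z + 14/25z²
  so R(z) = 1 + z + 14/25z².

Solve |R(x)|<1 on ℝ⁻.
x=-0.7: |R|=0.5744
R=1: x+14/25x²=0 ⇒ x=−25/14=-1.7857; min R=1−1/(4·14/25)=0.5536>−1
Confirm numerically:
  x=-1.372: |R|=0.68214 <1
  x=-1.263: |R|=0.63029 <1
  x=-1.243: |R|=0.62223 <1
  x=-2.365: |R|=1.76721 >1
  x=-2.202: |R|=1.51333 >1
Interval (-1.7857, 0).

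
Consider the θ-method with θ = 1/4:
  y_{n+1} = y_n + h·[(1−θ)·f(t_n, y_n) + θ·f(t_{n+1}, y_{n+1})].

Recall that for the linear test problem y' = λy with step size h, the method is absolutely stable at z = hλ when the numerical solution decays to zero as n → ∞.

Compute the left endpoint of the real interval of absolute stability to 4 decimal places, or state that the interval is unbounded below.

z* = -4.0000.

On y'=λy, z=hλ:
  y_{n+1} = y_n + z·[3/4·y_n + 1/4·y_{n+1}] ⇒ (1 − 1/4z)y_{n+1} = (1 + 3/4z)y_n
  so R(z) = (1 + 3/4z)/(1 − 1/4z).

Need |R(x)|<1, x<0.
x=-1.7: |R|=0.1930
R=−1: 1+3/4x = −1+1/4x ⇒ -1/2x=2 ⇒ x=2/(-1/2)=-4.0000
Confirm numerically:
  x=-2.507: |R|=0.54111 <1
  x=-2.159: |R|=0.40218 <1
  x=-1.760: |R|=0.22222 <1
  x=-4.381: |R|=1.09092 >1
  x=-4.100: |R|=1.02469 >1
So |R|<1 on (-4.0000, 0).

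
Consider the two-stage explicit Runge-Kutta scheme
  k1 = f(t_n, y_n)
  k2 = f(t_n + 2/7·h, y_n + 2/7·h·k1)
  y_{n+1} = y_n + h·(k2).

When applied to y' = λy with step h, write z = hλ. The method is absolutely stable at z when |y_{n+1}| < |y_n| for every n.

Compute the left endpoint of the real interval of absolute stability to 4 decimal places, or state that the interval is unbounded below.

z* = -3.5000.

Set f=λy, z=hλ:
  k1=λy_n ⇒ h·k1=z·y_n;  k2=λ(1+2/7z)y_n ⇒ h·k2=z(1+2/7z)y_n
  y_{n+1}/y_n = 1 + z(1+2/7z) = 1 + z + 2/7z²
  so R(z) = 1 + z + 2/7z².

Solve |R(x)|<1 on ℝ⁻.
x=-1.78: |R|=0.1253
R=1: x+2/7x²=0 ⇒ x=−7/2=-3.5000; min R=1−1/(4·2/7)=0.1250>−1
Confirm numerically:
  x=-2.940: |R|=0.52960 <1
  x=-1.903: |R|=0.13169 <1
  x=-1.559: |R|=0.13542 <1
  x=-3.696: |R|=1.20698 >1
  x=-3.645: |R|=1.15101 >1
Interval (-3.5000, 0).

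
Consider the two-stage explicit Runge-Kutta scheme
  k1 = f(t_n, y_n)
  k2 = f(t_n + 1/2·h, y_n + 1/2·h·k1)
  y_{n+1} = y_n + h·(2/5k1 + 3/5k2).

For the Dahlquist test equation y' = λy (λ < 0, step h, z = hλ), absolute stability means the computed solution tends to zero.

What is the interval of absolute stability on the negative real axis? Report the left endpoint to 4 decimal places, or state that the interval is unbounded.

With y'=λy (z=hλ):
  k1=λy_n ⇒ h·k1=z·y_n;  k2=λ(1+1/2z)y_n ⇒ h·k2=z(1+1/2z)y_n
  y_{n+1}/y_n = 1 + 2/5z + 3/5z(1+1/2z) = 1 + z + 3/10z²
  so R(z) = 1 + z + 3/10z².

Find x<0 with |R(x)|<1.
x=-1.11: |R|=0.2596
R=1: x+3/10x²=0 ⇒ x=−10/3=-3.3333; min R=1−1/(4·3/10)=0.1667>−1
Confirm numerically:
  x=-2.980: |R|=0.68412 <1
  x=-2.822: |R|=0.56711 <1
  x=-1.462: |R|=0.17923 <1
  x=-3.777: |R|=1.50272 >1
  x=-3.638: |R|=1.33251 >1
  x=-3.489: |R|=1.16294 >1
Stable set (-3.3333, 0).

(-3.3333, 0).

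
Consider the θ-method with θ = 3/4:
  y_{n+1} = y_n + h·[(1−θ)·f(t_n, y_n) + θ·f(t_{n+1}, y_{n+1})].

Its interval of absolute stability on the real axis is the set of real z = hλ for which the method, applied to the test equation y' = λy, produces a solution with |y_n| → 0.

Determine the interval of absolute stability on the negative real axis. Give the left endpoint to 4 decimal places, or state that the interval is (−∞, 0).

(−∞, 0) — no finite endpoint.

With y'=λy (z=hλ):
  y_{n+1} = y_n + z·[1/4·y_n + 3/4·y_{n+1}] ⇒ (1 − 3/4z)y_{n+1} = (1 + 1/4z)y_n
  Hence R(z) = (1 + 1/4z)/(1 − 3/4z).

Find x<0 with |R(x)|<1.
x=-1.57: |R|=0.2790
x=-2: |R|=0.2000
x=-10: |R|=0.1765
x=-100: |R|=0.3158
θ=3/4≥1/2 ⇒ |1+1/4x|<|1−3/4x| ∀x<0 ⇒ stable on all of ℝ⁻.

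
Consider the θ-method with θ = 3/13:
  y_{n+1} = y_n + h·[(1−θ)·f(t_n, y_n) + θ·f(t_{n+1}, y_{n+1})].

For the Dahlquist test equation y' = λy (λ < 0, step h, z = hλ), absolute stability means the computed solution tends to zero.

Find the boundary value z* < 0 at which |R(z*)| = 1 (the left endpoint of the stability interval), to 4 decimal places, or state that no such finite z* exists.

left endpoint -3.7143.

Test eqn y'=λy, z=hλ:
  y_{n+1} = y_n + z·[10/13·y_n + 3/13·y_{n+1}] ⇒ (1 − 3/13z)y_{n+1} = (1 + 10/13z)y_n
  R(z) = (1 + 10/13z)/(1 − 3/13z).

Need |R(x)|<1, x<0.
x=-1.15: |R|=0.0912
R=−1: 1+10/13x = −1+3/13x ⇒ -7/13x=2 ⇒ x=2/(-7/13)=-3.7143
Confirm numerically:
  x=-3.189: |R|=0.83706 <1
  x=-2.497: |R|=0.58416 <1
  x=-1.703: |R|=0.22254 <1
  x=-3.790: |R|=1.02175 >1
  x=-3.748: |R|=1.00973 >1
Interval (-3.7143, 0).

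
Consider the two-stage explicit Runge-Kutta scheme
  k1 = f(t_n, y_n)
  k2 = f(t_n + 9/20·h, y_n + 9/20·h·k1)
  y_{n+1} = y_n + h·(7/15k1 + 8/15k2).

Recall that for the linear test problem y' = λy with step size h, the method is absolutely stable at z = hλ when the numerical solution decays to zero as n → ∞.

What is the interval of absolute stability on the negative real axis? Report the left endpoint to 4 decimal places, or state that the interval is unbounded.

On y'=λy, z=hλ:
  k1=λy_n ⇒ h·k1=z·y_n;  k2=λ(1+9/20z)y_n ⇒ h·k2=z(1+9/20z)y_n
  y_{n+1}/y_n = 1 + 7/15z + 8/15z(1+9/20z) = 1 + z + 6/25z²
  R(z) = 1 + z + 6/25z².

Solve |R(x)|<1 on ℝ⁻.
x=-1.31: |R|=0.1019
R=1: x+6/25x²=0 ⇒ x=−25/6=-4.1667; min R=1−1/(4·6/25)=-0.0417>−1
Confirm numerically:
  x=-2.667: |R|=0.04009 <1
  x=-2.300: |R|=0.03040 <1
  x=-2.248: |R|=0.03516 <1
  x=-1.994: |R|=0.03975 <1
  x=-4.581: |R|=1.45553 >1
  x=-4.574: |R|=1.44715 >1
  x=-4.552: |R|=1.42097 >1
Interval (-4.1667, 0).

z∈(-4.1667,0).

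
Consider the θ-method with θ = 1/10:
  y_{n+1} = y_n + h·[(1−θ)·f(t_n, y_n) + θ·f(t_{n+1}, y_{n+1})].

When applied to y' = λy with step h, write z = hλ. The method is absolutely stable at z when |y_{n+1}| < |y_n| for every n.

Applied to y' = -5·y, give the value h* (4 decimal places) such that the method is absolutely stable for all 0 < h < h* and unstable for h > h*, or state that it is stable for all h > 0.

(-2.5000,0); λ=-5 ⇒ h* = (5/2)/5 = 0.5000.

Test eqn y'=λy, z=hλ:
  y_{n+1} = y_n + z·[9/10·y_n + 1/10·y_{n+1}] ⇒ (1 − 1/10z)y_{n+1} = (1 + 9/10z)y_n
  ⇒ R(z) = (1 + 9/10z)/(1 − 1/10z).

Need |R(x)|<1, x<0.
x=-1.36: |R|=0.1972
R=−1: 1+9/10x = −1+1/10x ⇒ -4/5x=2 ⇒ x=2/(-4/5)=-2.5000
Confirm numerically:
  x=-2.149: |R|=0.76887 <1
  x=-1.731: |R|=0.47558 <1
  x=-1.331: |R|=0.17465 <1
  x=-1.208: |R|=0.07780 <1
  x=-3.082: |R|=1.35591 >1
  x=-3.022: |R|=1.32069 >1
So |R|<1 on (-2.5000, 0).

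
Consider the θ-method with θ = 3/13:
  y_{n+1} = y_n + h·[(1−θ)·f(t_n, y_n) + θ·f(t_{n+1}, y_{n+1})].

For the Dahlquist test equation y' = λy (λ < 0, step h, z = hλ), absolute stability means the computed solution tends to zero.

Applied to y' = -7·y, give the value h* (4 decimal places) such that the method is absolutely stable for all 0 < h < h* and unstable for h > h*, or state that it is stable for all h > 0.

With y'=λy (z=hλ):
  y_{n+1} = y_n + z·[10/13·y_n + 3/13·y_{n+1}] ⇒ (1 − 3/13z)y_{n+1} = (1 + 10/13z)y_n
  ⇒ R(z) = (1 + 10/13z)/(1 − 3/13z).

Solve |R(x)|<1 on ℝ⁻.
x=-1.5: |R|=0.1143
R=−1: 1+10/13x = −1+3/13x ⇒ -7/13x=2 ⇒ x=2/(-7/13)=-3.7143
Confirm numerically:
  x=-3.087: |R|=0.80275 <1
  x=-3.068: |R|=0.79625 <1
  x=-1.981: |R|=0.35950 <1
  x=-1.755: |R|=0.24911 <1
  x=-4.270: |R|=1.15072 >1
  x=-3.908: |R|=1.05485 >1
Stable set (-3.7143, 0).

(-3.7143,0); λ=-7 ⇒ h* = (26/7)/7 = 0.5306.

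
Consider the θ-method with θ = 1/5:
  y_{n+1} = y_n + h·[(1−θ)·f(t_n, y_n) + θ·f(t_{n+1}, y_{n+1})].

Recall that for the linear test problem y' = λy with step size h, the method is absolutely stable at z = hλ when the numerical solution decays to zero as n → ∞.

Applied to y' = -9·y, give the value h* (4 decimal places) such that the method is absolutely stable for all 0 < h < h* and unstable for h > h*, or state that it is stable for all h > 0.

(-3.3333,0); λ=-9 ⇒ h* = (10/3)/9 = 0.3704.

Set f=λy, z=hλ:
  y_{n+1} = y_n + z·[4/5·y_n + 1/5·y_{n+1}] ⇒ (1 − 1/5z)y_{n+1} = (1 + 4/5z)y_n
  so R(z) = (1 + 4/5z)/(1 − 1/5z).

Solve |R(x)|<1 on ℝ⁻.
x=-1.02: |R|=0.1528
R=−1: 1+4/5x = −1+1/5x ⇒ -3/5x=2 ⇒ x=2/(-3/5)=-3.3333
Confirm numerically:
  x=-2.431: |R|=0.63572 <1
  x=-2.372: |R|=0.60879 <1
  x=-1.338: |R|=0.05554 <1
  x=-3.591: |R|=1.08998 >1
  x=-3.488: |R|=1.05467 >1
So |R|<1 on (-3.3333, 0).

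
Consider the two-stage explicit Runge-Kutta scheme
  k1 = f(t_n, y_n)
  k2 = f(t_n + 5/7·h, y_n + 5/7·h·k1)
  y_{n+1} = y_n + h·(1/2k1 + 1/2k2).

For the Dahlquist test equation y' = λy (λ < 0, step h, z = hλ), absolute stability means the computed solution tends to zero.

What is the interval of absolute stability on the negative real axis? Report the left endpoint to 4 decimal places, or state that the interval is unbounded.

(-2.8000, 0).

Test eqn y'=λy, z=hλ:
  k1=λy_n ⇒ h·k1=z·y_n;  k2=λ(1+5/7z)y_n ⇒ h·k2=z(1+5/7z)y_n
  y_{n+1}/y_n = 1 + 1/2z + 1/2z(1+5/7z) = 1 + z + 5/14z²
  ⇒ R(z) = 1 + z + 5/14z².

Solve |R(x)|<1 on ℝ⁻.
x=-1.77: |R|=0.3489
R=1: x+5/14x²=0 ⇒ x=−14/5=-2.8000; min R=1−1/(4·5/14)=0.3000>−1
Confirm numerically:
  x=-2.690: |R|=0.89432 <1
  x=-2.139: |R|=0.49504 <1
  x=-2.019: |R|=0.43684 <1
  x=-1.180: |R|=0.31729 <1
  x=-3.215: |R|=1.47651 >1
  x=-3.178: |R|=1.42903 >1
Interval (-2.8000, 0).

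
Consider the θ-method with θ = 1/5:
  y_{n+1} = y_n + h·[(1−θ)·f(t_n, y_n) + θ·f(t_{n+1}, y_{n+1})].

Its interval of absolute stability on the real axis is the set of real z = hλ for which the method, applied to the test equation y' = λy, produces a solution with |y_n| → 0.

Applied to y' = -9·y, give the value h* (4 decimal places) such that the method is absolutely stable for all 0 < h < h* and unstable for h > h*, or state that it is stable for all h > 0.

Set f=λy, z=hλ:
  y_{n+1} = y_n + z·[4/5·y_n + 1/5·y_{n+1}] ⇒ (1 − 1/5z)y_{n+1} = (1 + 4/5z)y_n
  so R(z) = (1 + 4/5z)/(1 − 1/5z).

Need |R(x)|<1, x<0.
x=-1.68: |R|=0.2575
R=−1: 1+4/5x = −1+1/5x ⇒ -3/5x=2 ⇒ x=2/(-3/5)=-3.3333
Confirm numerically:
  x=-2.863: |R|=0.82055 <1
  x=-2.046: |R|=0.45189 <1
  x=-1.639: |R|=0.23437 <1
  x=-3.886: |R|=1.18659 >1
  x=-3.817: |R|=1.16457 >1
  x=-3.359: |R|=1.00921 >1
So |R|<1 on (-3.3333, 0).

(-3.3333,0); λ=-9 ⇒ h* = (10/3)/9 = 0.3704.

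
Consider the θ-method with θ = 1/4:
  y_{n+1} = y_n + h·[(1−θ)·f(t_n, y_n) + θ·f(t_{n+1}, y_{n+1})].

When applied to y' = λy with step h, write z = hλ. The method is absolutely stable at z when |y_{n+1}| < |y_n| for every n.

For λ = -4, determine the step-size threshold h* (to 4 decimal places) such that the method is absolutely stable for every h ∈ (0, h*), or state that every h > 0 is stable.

Set f=λy, z=hλ:
  y_{n+1} = y_n + z·[3/4·y_n + 1/4·y_{n+1}] ⇒ (1 − 1/4z)y_{n+1} = (1 + 3/4z)y_n
  R(z) = (1 + 3/4z)/(1 − 1/4z).

Solve |R(x)|<1 on ℝ⁻.
x=-0.69: |R|=0.4115
R=−1: 1+3/4x = −1+1/4x ⇒ -1/2x=2 ⇒ x=2/(-1/2)=-4.0000
Confirm numerically:
  x=-2.959: |R|=0.70082 <1
  x=-2.651: |R|=0.59435 <1
  x=-2.502: |R|=0.53922 <1
  x=-4.503: |R|=1.11831 >1
  x=-4.458: |R|=1.10830 >1
  x=-4.048: |R|=1.01193 >1
Stable set (-4.0000, 0).

(-4.0000,0); λ=-4 ⇒ h* = (4)/4 = 1.0000.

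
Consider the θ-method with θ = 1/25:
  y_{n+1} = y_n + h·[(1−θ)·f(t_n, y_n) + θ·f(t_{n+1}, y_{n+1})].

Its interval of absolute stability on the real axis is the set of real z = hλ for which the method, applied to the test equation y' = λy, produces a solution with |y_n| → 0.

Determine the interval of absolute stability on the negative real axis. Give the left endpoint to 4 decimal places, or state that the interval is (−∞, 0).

z∈(-2.1739,0).

Test eqn y'=λy, z=hλ:
  y_{n+1} = y_n + z·[24/25·y_n + 1/25·y_{n+1}] ⇒ (1 − 1/25z)y_{n+1} = (1 + 24/25z)y_n
  Hence R(z) = (1 + 24/25z)/(1 − 1/25z).

Boundary: |R(x)|=1, x<0.
x=-0.3: |R|=0.7036
R=−1: 1+24/25x = −1+1/25x ⇒ -23/25x=2 ⇒ x=2/(-23/25)=-2.1739
Confirm numerically:
  x=-2.150: |R|=0.97974 <1
  x=-2.025: |R|=0.87327 <1
  x=-1.954: |R|=0.81235 <1
  x=-1.125: |R|=0.07656 <1
  x=-2.582: |R|=1.34029 >1
  x=-2.497: |R|=1.27025 >1
So |R|<1 on (-2.1739, 0).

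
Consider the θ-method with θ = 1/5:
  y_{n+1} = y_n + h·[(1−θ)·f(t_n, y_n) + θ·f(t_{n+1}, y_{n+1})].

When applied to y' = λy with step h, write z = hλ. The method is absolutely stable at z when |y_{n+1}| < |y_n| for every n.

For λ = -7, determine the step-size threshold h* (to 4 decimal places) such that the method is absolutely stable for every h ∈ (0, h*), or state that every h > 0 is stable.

Test eqn y'=λy, z=hλ:
  y_{n+1} = y_n + z·[4/5·y_n + 1/5·y_{n+1}] ⇒ (1 − 1/5z)y_{n+1} = (1 + 4/5z)y_n
  ⇒ R(z) = (1 + 4/5z)/(1 − 1/5z).

Boundary: |R(x)|=1, x<0.
x=-0.52: |R|=0.5290
R=−1: 1+4/5x = −1+1/5x ⇒ -3/5x=2 ⇒ x=2/(-3/5)=-3.3333
Confirm numerically:
  x=-3.250: |R|=0.96970 <1
  x=-2.629: |R|=0.72303 <1
  x=-2.139: |R|=0.49811 <1
  x=-3.710: |R|=1.12974 >1
  x=-3.462: |R|=1.04562 >1
  x=-3.403: |R|=1.02487 >1
Stable set (-3.3333, 0).

(-3.3333,0); λ=-7 ⇒ h* = (10/3)/7 = 0.4762.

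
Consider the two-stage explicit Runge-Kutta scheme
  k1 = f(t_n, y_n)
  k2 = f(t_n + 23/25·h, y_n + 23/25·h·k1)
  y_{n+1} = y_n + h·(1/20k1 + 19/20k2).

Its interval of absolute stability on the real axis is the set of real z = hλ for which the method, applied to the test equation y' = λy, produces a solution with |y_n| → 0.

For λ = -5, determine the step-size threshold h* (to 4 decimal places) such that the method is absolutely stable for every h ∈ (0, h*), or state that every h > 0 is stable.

Set f=λy, z=hλ:
  k1=λy_n ⇒ h·k1=z·y_n;  k2=λ(1+23/25z)y_n ⇒ h·k2=z(1+23/25z)y_n
  y_{n+1}/y_n = 1 + 1/20z + 19/20z(1+23/25z) = 1 + z + 437/500z²
  ⇒ R(z) = 1 + z + 437/500z².

Find x<0 with |R(x)|<1.
x=-0.94: |R|=0.8323
R=1: x+437/500x²=0 ⇒ x=−500/437=-1.1442; min R=1−1/(4·437/500)=0.7140>−1
Confirm numerically:
  x=-0.966: |R|=0.84958 <1
  x=-0.835: |R|=0.77437 <1
  x=-0.721: |R|=0.73334 <1
  x=-0.568: |R|=0.71397 <1
  x=-1.659: |R|=1.74649 >1
  x=-1.585: |R|=1.61068 >1
  x=-1.479: |R|=1.43282 >1
So |R|<1 on (-1.1442, 0).

(-1.1442,0); λ=-5 ⇒ h* = (500/437)/5 = 0.2288.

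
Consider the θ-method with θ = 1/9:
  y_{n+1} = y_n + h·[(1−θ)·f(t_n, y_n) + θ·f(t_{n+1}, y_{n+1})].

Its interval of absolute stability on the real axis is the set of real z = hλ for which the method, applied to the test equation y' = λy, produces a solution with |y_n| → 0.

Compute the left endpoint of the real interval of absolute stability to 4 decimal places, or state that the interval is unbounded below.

left endpoint -2.5714.

With y'=λy (z=hλ):
  y_{n+1} = y_n + z·[8/9·y_n + 1/9·y_{n+1}] ⇒ (1 − 1/9z)y_{n+1} = (1 + 8/9z)y_n
  Hence R(z) = (1 + 8/9z)/(1 − 1/9z).

Need |R(x)|<1, x<0.
x=-0.46: |R|=0.5624
R=−1: 1+8/9x = −1+1/9x ⇒ -7/9x=2 ⇒ x=2/(-7/9)=-2.5714
Confirm numerically:
  x=-1.830: |R|=0.52078 <1
  x=-1.689: |R|=0.42212 <1
  x=-1.285: |R|=0.12445 <1
  x=-1.058: |R|=0.05329 <1
  x=-3.002: |R|=1.25112 >1
  x=-2.707: |R|=1.08106 >1
Stable set (-2.5714, 0).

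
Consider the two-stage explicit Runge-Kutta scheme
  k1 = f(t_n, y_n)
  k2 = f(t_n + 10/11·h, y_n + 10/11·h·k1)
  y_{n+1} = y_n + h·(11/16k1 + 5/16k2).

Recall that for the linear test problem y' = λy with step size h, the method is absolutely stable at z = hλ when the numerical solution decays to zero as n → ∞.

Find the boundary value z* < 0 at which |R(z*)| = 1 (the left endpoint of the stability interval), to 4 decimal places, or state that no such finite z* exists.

z* = -3.5200.

Test eqn y'=λy, z=hλ:
  k1=λy_n ⇒ h·k1=z·y_n;  k2=λ(1+10/11z)y_n ⇒ h·k2=z(1+10/11z)y_n
  y_{n+1}/y_n = 1 + 11/16z + 5/16z(1+10/11z) = 1 + z + 25/88z²
  Hence R(z) = 1 + z + 25/88z².

Boundary: |R(x)|=1, x<0.
x=-0.45: |R|=0.6075
R=1: x+25/88x²=0 ⇒ x=−88/25=-3.5200; min R=1−1/(4·25/88)=0.1200>−1
Confirm numerically:
  x=-3.431: |R|=0.91325 <1
  x=-2.256: |R|=0.18989 <1
  x=-1.963: |R|=0.13171 <1
  x=-1.909: |R|=0.12631 <1
  x=-3.917: |R|=1.44178 >1
  x=-3.695: |R|=1.18370 >1
Stable set (-3.5200, 0).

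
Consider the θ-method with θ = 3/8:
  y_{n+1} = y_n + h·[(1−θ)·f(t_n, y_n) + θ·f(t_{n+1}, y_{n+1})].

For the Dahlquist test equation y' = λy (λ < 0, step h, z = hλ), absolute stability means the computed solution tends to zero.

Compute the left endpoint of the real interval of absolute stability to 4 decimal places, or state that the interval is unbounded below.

Test eqn y'=λy, z=hλ:
  y_{n+1} = y_n + z·[5/8·y_n + 3/8·y_{n+1}] ⇒ (1 − 3/8z)y_{n+1} = (1 + 5/8z)y_n
  Hence R(z) = (1 + 5/8z)/(1 − 3/8z).

Solve |R(x)|<1 on ℝ⁻.
x=-1.19: |R|=0.1772
R=−1: 1+5/8x = −1+3/8x ⇒ -1/4x=2 ⇒ x=2/(-1/4)=-8.0000
Confirm numerically:
  x=-7.664: |R|=0.97832 <1
  x=-4.443: |R|=0.66646 <1
  x=-4.201: |R|=0.63122 <1
  x=-3.394: |R|=0.49335 <1
  x=-8.091: |R|=1.00564 >1
  x=-8.067: |R|=1.00416 >1
Interval (-8.0000, 0).

z* = -8.0000.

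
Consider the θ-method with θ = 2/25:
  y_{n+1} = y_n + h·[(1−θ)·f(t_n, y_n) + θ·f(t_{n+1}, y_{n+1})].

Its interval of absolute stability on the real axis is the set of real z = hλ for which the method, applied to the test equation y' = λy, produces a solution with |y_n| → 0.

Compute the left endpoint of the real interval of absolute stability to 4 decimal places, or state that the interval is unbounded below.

z* = -2.3810.

Test eqn y'=λy, z=hλ:
  y_{n+1} = y_n + z·[23/25·y_n + 2/25·y_{n+1}] ⇒ (1 − 2/25z)y_{n+1} = (1 + 23/25z)y_n
  ⇒ R(z) = (1 + 23/25z)/(1 − 2/25z).

Need |R(x)|<1, x<0.
x=-0.34: |R|=0.6690
R=−1: 1+23/25x = −1+2/25x ⇒ -21/25x=2 ⇒ x=2/(-21/25)=-2.3810
Confirm numerically:
  x=-1.722: |R|=0.51350 <1
  x=-1.571: |R|=0.39560 <1
  x=-1.552: |R|=0.38059 <1
  x=-1.088: |R|=0.00088 <1
  x=-2.918: |R|=1.36574 >1
  x=-2.899: |R|=1.35324 >1
  x=-2.811: |R|=1.29492 >1
Interval (-2.3810, 0).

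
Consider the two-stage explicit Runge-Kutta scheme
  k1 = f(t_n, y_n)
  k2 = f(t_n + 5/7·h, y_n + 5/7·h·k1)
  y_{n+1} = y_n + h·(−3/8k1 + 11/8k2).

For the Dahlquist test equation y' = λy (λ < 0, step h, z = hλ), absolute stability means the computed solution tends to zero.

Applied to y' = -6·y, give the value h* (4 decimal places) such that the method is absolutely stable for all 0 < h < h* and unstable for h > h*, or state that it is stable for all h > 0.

Set f=λy, z=hλ:
  k1=λy_n ⇒ h·k1=z·y_n;  k2=λ(1+5/7z)y_n ⇒ h·k2=z(1+5/7z)y_n
  y_{n+1}/y_n = 1 − 3/8z + 11/8z(1+5/7z) = 1 + z + 55/56z²
  ⇒ R(z) = 1 + z + 55/56z².

Solve |R(x)|<1 on ℝ⁻.
x=-1.28: |R|=1.3291
R=1: x+55/56x²=0 ⇒ x=−56/55=-1.0182; min R=1−1/(4·55/56)=0.7455>−1
Confirm numerically:
  x=-0.801: |R|=0.82914 <1
  x=-0.795: |R|=0.82574 <1
  x=-0.791: |R|=0.82351 <1
  x=-0.720: |R|=0.78914 <1
  x=-1.526: |R|=1.76109 >1
  x=-1.457: |R|=1.62794 >1
Stable set (-1.0182, 0).

(-1.0182,0); λ=-6 ⇒ h* = (56/55)/6 = 0.1697.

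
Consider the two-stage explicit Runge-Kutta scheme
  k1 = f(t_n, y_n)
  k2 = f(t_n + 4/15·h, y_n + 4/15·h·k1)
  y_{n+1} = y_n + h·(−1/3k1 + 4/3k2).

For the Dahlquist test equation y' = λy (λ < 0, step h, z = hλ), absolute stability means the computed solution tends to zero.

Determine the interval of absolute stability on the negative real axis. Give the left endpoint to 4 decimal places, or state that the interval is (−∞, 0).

z∈(-2.8125,0).

Set f=λy, z=hλ:
  k1=λy_n ⇒ h·k1=z·y_n;  k2=λ(1+4/15z)y_n ⇒ h·k2=z(1+4/15z)y_n
  y_{n+1}/y_n = 1 − 1/3z + 4/3z(1+4/15z) = 1 + z + 16/45z²
  Hence R(z) = 1 + z + 16/45z².

Solve |R(x)|<1 on ℝ⁻.
x=-1.05: |R|=0.3420
R=1: x+16/45x²=0 ⇒ x=−45/16=-2.8125; min R=1−1/(4·16/45)=0.2969>−1
Confirm numerically:
  x=-2.196: |R|=0.51864 <1
  x=-1.150: |R|=0.32022 <1
  x=-1.137: |R|=0.32265 <1
  x=-3.348: |R|=1.63746 >1
  x=-3.232: |R|=1.48207 >1
  x=-3.124: |R|=1.34600 >1
Interval (-2.8125, 0).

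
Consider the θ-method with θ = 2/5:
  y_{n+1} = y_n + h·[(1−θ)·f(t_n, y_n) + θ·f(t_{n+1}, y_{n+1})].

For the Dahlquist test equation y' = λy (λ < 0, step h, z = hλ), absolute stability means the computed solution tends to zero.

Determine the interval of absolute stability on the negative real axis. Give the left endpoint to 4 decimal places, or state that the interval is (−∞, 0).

With y'=λy (z=hλ):
  y_{n+1} = y_n + z·[3/5·y_n + 2/5·y_{n+1}] ⇒ (1 − 2/5z)y_{n+1} = (1 + 3/5z)y_n
  R(z) = (1 + 3/5z)/(1 − 2/5z).

Find x<0 with |R(x)|<1.
x=-1.78: |R|=0.0397
R=−1: 1+3/5x = −1+2/5x ⇒ -1/5x=2 ⇒ x=2/(-1/5)=-10.0000
Confirm numerically:
  x=-9.548: |R|=0.98124 <1
  x=-7.498: |R|=0.87487 <1
  x=-5.249: |R|=0.69344 <1
  x=-4.004: |R|=0.53905 <1
  x=-10.584: |R|=1.02232 >1
  x=-10.386: |R|=1.01498 >1
  x=-10.198: |R|=1.00780 >1
Stable set (-10.0000, 0).

(-10.0000, 0).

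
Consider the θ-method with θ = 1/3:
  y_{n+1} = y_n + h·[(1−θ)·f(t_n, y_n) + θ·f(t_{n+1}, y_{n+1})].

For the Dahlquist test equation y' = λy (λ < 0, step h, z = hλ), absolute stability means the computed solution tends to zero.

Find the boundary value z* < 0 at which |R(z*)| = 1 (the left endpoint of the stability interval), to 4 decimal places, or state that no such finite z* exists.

z* = -6.0000.

With y'=λy (z=hλ):
  y_{n+1} = y_n + z·[2/3·y_n + 1/3·y_{n+1}] ⇒ (1 − 1/3z)y_{n+1} = (1 + 2/3z)y_n
  Hence R(z) = (1 + 2/3z)/(1 − 1/3z).

Solve |R(x)|<1 on ℝ⁻.
x=-0.37: |R|=0.6706
R=−1: 1+2/3x = −1+1/3x ⇒ -1/3x=2 ⇒ x=2/(-1/3)=-6.0000
Confirm numerically:
  x=-5.749: |R|=0.97131 <1
  x=-4.167: |R|=0.74424 <1
  x=-2.626: |R|=0.40028 <1
  x=-6.592: |R|=1.06172 >1
  x=-6.520: |R|=1.05462 >1
  x=-6.235: |R|=1.02545 >1
Interval (-6.0000, 0).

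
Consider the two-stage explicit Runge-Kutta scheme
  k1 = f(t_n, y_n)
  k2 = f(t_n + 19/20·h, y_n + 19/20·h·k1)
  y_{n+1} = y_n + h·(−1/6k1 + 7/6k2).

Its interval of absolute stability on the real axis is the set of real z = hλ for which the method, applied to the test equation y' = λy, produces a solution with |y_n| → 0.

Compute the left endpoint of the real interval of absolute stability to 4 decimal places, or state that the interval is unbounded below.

z* = -0.9023.

With y'=λy (z=hλ):
  k1=λy_n ⇒ h·k1=z·y_n;  k2=λ(1+19/20z)y_n ⇒ h·k2=z(1+19/20z)y_n
  y_{n+1}/y_n = 1 − 1/6z + 7/6z(1+19/20z) = 1 + z + 133/120z²
  ⇒ R(z) = 1 + z + 133/120z².

Need |R(x)|<1, x<0.
x=-0.94: |R|=1.0393
R=1: x+133/120x²=0 ⇒ x=−120/133=-0.9023; min R=1−1/(4·133/120)=0.7744>−1
Confirm numerically:
  x=-0.766: |R|=0.88432 <1
  x=-0.623: |R|=0.80718 <1
  x=-0.561: |R|=0.78782 <1
  x=-0.383: |R|=0.77958 <1
  x=-1.464: |R|=1.91149 >1
  x=-1.397: |R|=1.76603 >1
  x=-1.210: |R|=1.41271 >1
Interval (-0.9023, 0).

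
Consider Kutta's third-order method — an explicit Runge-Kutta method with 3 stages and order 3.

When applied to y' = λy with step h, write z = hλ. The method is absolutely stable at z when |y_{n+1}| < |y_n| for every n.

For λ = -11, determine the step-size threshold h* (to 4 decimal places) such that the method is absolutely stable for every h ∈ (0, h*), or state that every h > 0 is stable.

With y'=λy (z=hλ):
  order 3, 3-stage ⇒ R(z)=1+z+z^2/2+z^3/6
  (e.g. R(-1.45)=0.09315, |R|=0.09315)

Boundary: |R(x)|=1, x<0.
x=-1.45: |R|=0.0931
|R(-2.69)|=1.3161 |R(-1.91)|=0.2473 |R(-1.74)|=0.1042
Bisect:
  x_lo=-3.3938 |R|=3.1498  x_hi=-0.0950 |R|=0.9094
  mid=-1.74439 |R|=0.10761 →hi
  mid=-2.56910 |R|=1.09509 →lo
  mid=-2.15675 |R|=0.50301 →hi
  mid=-2.36292 |R|=0.77008 →hi
  mid=-2.46601 |R|=0.92479 →hi
  mid=-2.51755 |R|=1.00792 →lo
  mid=-2.49178 |R|=0.96586 →hi
  mid=-2.50467 |R|=0.98677 →hi
  ...
  [-2.51292,-2.51272] ⇒ x*=-2.5127
Stable set (-2.5127, 0).

(-2.5127,0); λ=-11 ⇒ h* = 0.2284.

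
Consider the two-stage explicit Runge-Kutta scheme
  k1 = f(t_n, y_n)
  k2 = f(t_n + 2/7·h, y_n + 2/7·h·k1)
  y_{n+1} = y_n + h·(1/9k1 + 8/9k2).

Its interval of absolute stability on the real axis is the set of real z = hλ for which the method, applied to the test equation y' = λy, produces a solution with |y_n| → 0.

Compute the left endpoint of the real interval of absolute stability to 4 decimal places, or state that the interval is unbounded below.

left endpoint -3.9375.

Test eqn y'=λy, z=hλ:
  k1=λy_n ⇒ h·k1=z·y_n;  k2=λ(1+2/7z)y_n ⇒ h·k2=z(1+2/7z)y_n
  y_{n+1}/y_n = 1 + 1/9z + 8/9z(1+2/7z) = 1 + z + 16/63z²
  ⇒ R(z) = 1 + z + 16/63z².

Boundary: |R(x)|=1, x<0.
x=-1.35: |R|=0.1129
R=1: x+16/63x²=0 ⇒ x=−63/16=-3.9375; min R=1−1/(4·16/63)=0.0156>−1
Confirm numerically:
  x=-3.688: |R|=0.76631 <1
  x=-2.231: |R|=0.03309 <1
  x=-1.823: |R|=0.02102 <1
  x=-1.723: |R|=0.03096 <1
  x=-4.423: |R|=1.54536 >1
  x=-4.177: |R|=1.25407 >1
  x=-3.984: |R|=1.04705 >1
Interval (-3.9375, 0).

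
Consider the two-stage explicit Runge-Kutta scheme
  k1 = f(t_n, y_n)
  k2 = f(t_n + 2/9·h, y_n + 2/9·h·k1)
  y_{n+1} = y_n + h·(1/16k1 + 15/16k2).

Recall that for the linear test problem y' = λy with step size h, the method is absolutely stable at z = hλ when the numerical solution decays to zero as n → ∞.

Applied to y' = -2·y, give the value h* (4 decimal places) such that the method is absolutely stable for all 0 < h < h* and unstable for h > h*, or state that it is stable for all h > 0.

Test eqn y'=λy, z=hλ:
  k1=λy_n ⇒ h·k1=z·y_n;  k2=λ(1+2/9z)y_n ⇒ h·k2=z(1+2/9z)y_n
  y_{n+1}/y_n = 1 + 1/16z + 15/16z(1+2/9z) = 1 + z + 5/24z²
  Hence R(z) = 1 + z + 5/24z².

Find x<0 with |R(x)|<1.
x=-0.43: |R|=0.6085
R=1: x+5/24x²=0 ⇒ x=−24/5=-4.8000; min R=1−1/(4·5/24)=-0.2000>−1
Confirm numerically:
  x=-4.453: |R|=0.67809 <1
  x=-3.062: |R|=0.10870 <1
  x=-2.057: |R|=0.17549 <1
  x=-5.382: |R|=1.65257 >1
  x=-5.368: |R|=1.63521 >1
  x=-5.210: |R|=1.44502 >1
Stable set (-4.8000, 0).

(-4.8000,0); λ=-2 ⇒ h* = (24/5)/2 = 2.4000.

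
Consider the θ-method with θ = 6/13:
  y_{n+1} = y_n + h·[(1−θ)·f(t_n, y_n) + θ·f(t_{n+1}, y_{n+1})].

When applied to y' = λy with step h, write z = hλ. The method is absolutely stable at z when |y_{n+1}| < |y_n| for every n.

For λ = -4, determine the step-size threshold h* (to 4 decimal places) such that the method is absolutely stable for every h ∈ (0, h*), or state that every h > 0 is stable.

On y'=λy, z=hλ:
  y_{n+1} = y_n + z·[7/13·y_n + 6/13·y_{n+1}] ⇒ (1 − 6/13z)y_{n+1} = (1 + 7/13z)y_n
  Hence R(z) = (1 + 7/13z)/(1 − 6/13z).

Need |R(x)|<1, x<0.
x=-0.33: |R|=0.7136
R=−1: 1+7/13x = −1+6/13x ⇒ -1/13x=2 ⇒ x=2/(-1/13)=-26.0000
Confirm numerically:
  x=-24.352: |R|=0.98964 <1
  x=-24.002: |R|=0.98727 <1
  x=-17.072: |R|=0.92266 <1
  x=-12.663: |R|=0.85011 <1
  x=-26.494: |R|=1.00287 >1
  x=-26.170: |R|=1.00100 >1
  x=-26.058: |R|=1.00034 >1
So |R|<1 on (-26.0000, 0).

(-26.0000,0); λ=-4 ⇒ h* = (26)/4 = 6.5000.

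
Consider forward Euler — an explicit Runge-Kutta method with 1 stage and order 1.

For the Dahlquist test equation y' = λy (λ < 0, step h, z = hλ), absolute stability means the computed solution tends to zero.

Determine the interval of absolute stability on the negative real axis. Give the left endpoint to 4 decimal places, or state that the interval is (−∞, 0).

Test eqn y'=λy, z=hλ:
  order 1, 1-stage ⇒ R(z)=1+z
  (e.g. R(-0.57)=0.43000, |R|=0.43000)

Boundary: |R(x)|=1, x<0.
x=-0.57: |R|=0.4300
|R(-1.96)|=0.9600 |R(-1.76)|=0.7600 |R(-1.19)|=0.1900
Bisect:
  x_lo=-2.5851 |R|=1.5851  x_hi=-0.2934 |R|=0.7066
  mid=-1.43926 |R|=0.43926 →hi
  mid=-2.01220 |R|=1.01220 →lo
  mid=-1.72573 |R|=0.72573 →hi
  mid=-1.86896 |R|=0.86896 →hi
  mid=-1.94058 |R|=0.94058 →hi
  mid=-1.97639 |R|=0.97639 →hi
  mid=-1.99429 |R|=0.99429 →hi
  mid=-2.00325 |R|=1.00325 →lo
  mid=-1.99877 |R|=0.99877 →hi
  ...
  [-2.00003,-1.99989] ⇒ x*=-2.0000
Interval (-2.0000, 0).

(-2.0000, 0).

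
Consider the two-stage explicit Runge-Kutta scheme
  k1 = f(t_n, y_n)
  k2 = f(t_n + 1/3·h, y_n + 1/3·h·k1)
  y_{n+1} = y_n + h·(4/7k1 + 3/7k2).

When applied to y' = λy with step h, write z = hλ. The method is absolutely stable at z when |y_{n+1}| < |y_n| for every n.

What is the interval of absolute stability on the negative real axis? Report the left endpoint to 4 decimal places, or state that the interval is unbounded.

(-7.0000, 0).

Set f=λy, z=hλ:
  k1=λy_n ⇒ h·k1=z·y_n;  k2=λ(1+1/3z)y_n ⇒ h·k2=z(1+1/3z)y_n
  y_{n+1}/y_n = 1 + 4/7z + 3/7z(1+1/3z) = 1 + z + 1/7z²
  Hence R(z) = 1 + z + 1/7z².

Need |R(x)|<1, x<0.
x=-1.62: |R|=0.2451
R=1: x+1/7x²=0 ⇒ x=−7=-7.0000; min R=1−1/(4·1/7)=-0.7500>−1
Confirm numerically:
  x=-6.926: |R|=0.92678 <1
  x=-6.917: |R|=0.91798 <1
  x=-5.209: |R|=0.33276 <1
  x=-3.515: |R|=0.74997 <1
  x=-7.357: |R|=1.37521 >1
  x=-7.337: |R|=1.35322 >1
  x=-7.236: |R|=1.24396 >1
So |R|<1 on (-7.0000, 0).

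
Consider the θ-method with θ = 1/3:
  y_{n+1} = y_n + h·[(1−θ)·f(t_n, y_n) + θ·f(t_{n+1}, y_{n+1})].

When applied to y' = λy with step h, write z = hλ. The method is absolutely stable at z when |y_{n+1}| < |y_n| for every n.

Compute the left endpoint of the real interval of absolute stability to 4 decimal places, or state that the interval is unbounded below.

left endpoint -6.0000.

Test eqn y'=λy, z=hλ:
  y_{n+1} = y_n + z·[2/3·y_n + 1/3·y_{n+1}] ⇒ (1 − 1/3z)y_{n+1} = (1 + 2/3z)y_n
  so R(z) = (1 + 2/3z)/(1 − 1/3z).

Find x<0 with |R(x)|<1.
x=-0.6: |R|=0.5000
R=−1: 1+2/3x = −1+1/3x ⇒ -1/3x=2 ⇒ x=2/(-1/3)=-6.0000
Confirm numerically:
  x=-5.633: |R|=0.95749 <1
  x=-5.437: |R|=0.93327 <1
  x=-3.762: |R|=0.66903 <1
  x=-6.600: |R|=1.06250 >1
  x=-6.547: |R|=1.05730 >1
  x=-6.166: |R|=1.01811 >1
Interval (-6.0000, 0).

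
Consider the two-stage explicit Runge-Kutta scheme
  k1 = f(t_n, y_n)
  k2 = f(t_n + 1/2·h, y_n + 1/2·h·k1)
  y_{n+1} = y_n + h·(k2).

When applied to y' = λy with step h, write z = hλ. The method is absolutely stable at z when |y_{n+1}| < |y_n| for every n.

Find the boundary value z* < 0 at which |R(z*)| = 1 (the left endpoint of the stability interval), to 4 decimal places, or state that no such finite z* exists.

On y'=λy, z=hλ:
  k1=λy_n ⇒ h·k1=z·y_n;  k2=λ(1+1/2z)y_n ⇒ h·k2=z(1+1/2z)y_n
  y_{n+1}/y_n = 1 + z(1+1/2z) = 1 + z + 1/2z²
  so R(z) = 1 + z + 1/2z².

Solve |R(x)|<1 on ℝ⁻.
x=-0.5: |R|=0.6250
R=1: x+1/2x²=0 ⇒ x=−2=-2.0000; min R=1−1/(4·1/2)=0.5000>−1
Confirm numerically:
  x=-1.918: |R|=0.92136 <1
  x=-1.754: |R|=0.78426 <1
  x=-1.329: |R|=0.55412 <1
  x=-1.249: |R|=0.53100 <1
  x=-2.483: |R|=1.59964 >1
  x=-2.119: |R|=1.12608 >1
  x=-2.041: |R|=1.04184 >1
Stable set (-2.0000, 0).

z* = -2.0000.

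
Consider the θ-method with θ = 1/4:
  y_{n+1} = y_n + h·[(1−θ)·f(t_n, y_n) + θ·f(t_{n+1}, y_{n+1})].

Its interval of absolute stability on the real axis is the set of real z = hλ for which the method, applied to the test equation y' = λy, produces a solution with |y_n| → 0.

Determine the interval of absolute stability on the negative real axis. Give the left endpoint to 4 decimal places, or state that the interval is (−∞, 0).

With y'=λy (z=hλ):
  y_{n+1} = y_n + z·[3/4·y_n + 1/4·y_{n+1}] ⇒ (1 − 1/4z)y_{n+1} = (1 + 3/4z)y_n
  R(z) = (1 + 3/4z)/(1 − 1/4z).

Solve |R(x)|<1 on ℝ⁻.
x=-1.61: |R|=0.1480
R=−1: 1+3/4x = −1+1/4x ⇒ -1/2x=2 ⇒ x=2/(-1/2)=-4.0000
Confirm numerically:
  x=-3.800: |R|=0.94872 <1
  x=-3.344: |R|=0.82135 <1
  x=-2.357: |R|=0.48309 <1
  x=-4.292: |R|=1.07043 >1
  x=-4.093: |R|=1.02298 >1
  x=-4.070: |R|=1.01735 >1
Interval (-4.0000, 0).

(-4.0000, 0).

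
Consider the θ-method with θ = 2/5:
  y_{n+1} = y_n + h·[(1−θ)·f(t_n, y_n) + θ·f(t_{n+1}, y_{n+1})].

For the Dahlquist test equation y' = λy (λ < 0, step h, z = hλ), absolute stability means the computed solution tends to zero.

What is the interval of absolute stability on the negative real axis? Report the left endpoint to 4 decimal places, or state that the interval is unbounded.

On y'=λy, z=hλ:
  y_{n+1} = y_n + z·[3/5·y_n + 2/5·y_{n+1}] ⇒ (1 − 2/5z)y_{n+1} = (1 + 3/5z)y_n
  R(z) = (1 + 3/5z)/(1 − 2/5z).

Find x<0 with |R(x)|<1.
x=-0.35: |R|=0.6930
R=−1: 1+3/5x = −1+2/5x ⇒ -1/5x=2 ⇒ x=2/(-1/5)=-10.0000
Confirm numerically:
  x=-9.057: |R|=0.95920 <1
  x=-6.591: |R|=0.81251 <1
  x=-4.505: |R|=0.60778 <1
  x=-10.488: |R|=1.01879 >1
  x=-10.336: |R|=1.01309 >1
Interval (-10.0000, 0).

(-10.0000, 0).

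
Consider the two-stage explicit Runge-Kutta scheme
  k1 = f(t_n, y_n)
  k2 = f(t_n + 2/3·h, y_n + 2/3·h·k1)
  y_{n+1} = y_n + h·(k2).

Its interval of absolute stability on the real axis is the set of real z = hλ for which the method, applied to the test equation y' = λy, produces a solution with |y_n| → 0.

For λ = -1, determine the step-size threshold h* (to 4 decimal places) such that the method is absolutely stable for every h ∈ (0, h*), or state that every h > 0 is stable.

With y'=λy (z=hλ):
  k1=λy_n ⇒ h·k1=z·y_n;  k2=λ(1+2/3z)y_n ⇒ h·k2=z(1+2/3z)y_n
  y_{n+1}/y_n = 1 + z(1+2/3z) = 1 + z + 2/3z²
  Hence R(z) = 1 + z + 2/3z².

Need |R(x)|<1, x<0.
x=-1.56: |R|=1.0624
R=1: x+2/3x²=0 ⇒ x=−3/2=-1.5000; min R=1−1/(4·2/3)=0.6250>−1
Confirm numerically:
  x=-1.211: |R|=0.76668 <1
  x=-1.092: |R|=0.70298 <1
  x=-1.083: |R|=0.69893 <1
  x=-1.067: |R|=0.69199 <1
  x=-1.930: |R|=1.55327 >1
  x=-1.909: |R|=1.52052 >1
  x=-1.809: |R|=1.37265 >1
Interval (-1.5000, 0).

(-1.5000,0); λ=-1 ⇒ h* = (3/2)/1 = 1.5000.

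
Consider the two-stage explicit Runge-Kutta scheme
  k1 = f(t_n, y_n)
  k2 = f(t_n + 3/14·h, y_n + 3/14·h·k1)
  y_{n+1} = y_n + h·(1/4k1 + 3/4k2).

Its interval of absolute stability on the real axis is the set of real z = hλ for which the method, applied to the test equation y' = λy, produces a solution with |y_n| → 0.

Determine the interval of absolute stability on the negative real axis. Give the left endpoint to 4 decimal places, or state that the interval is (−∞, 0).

Set f=λy, z=hλ:
  k1=λy_n ⇒ h·k1=z·y_n;  k2=λ(1+3/14z)y_n ⇒ h·k2=z(1+3/14z)y_n
  y_{n+1}/y_n = 1 + 1/4z + 3/4z(1+3/14z) = 1 + z + 9/56z²
  Hence R(z) = 1 + z + 9/56z².

Find x<0 with |R(x)|<1.
x=-1.51: |R|=0.1436
R=1: x+9/56x²=0 ⇒ x=−56/9=-6.2222; min R=1−1/(4·9/56)=-0.5556>−1
Confirm numerically:
  x=-5.028: |R|=0.03498 <1
  x=-3.940: |R|=0.44514 <1
  x=-3.721: |R|=0.49578 <1
  x=-2.636: |R|=0.51928 <1
  x=-6.669: |R|=1.47886 >1
  x=-6.635: |R|=1.44016 >1
Interval (-6.2222, 0).

(-6.2222, 0).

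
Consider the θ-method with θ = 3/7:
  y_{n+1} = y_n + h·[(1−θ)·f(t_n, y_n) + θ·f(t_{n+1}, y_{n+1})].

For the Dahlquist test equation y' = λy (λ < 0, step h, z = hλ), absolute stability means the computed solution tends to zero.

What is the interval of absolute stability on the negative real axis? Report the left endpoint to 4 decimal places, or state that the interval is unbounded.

On y'=λy, z=hλ:
  y_{n+1} = y_n + z·[4/7·y_n + 3/7·y_{n+1}] ⇒ (1 − 3/7z)y_{n+1} = (1 + 4/7z)y_n
  ⇒ R(z) = (1 + 4/7z)/(1 − 3/7z).

Find x<0 with |R(x)|<1.
x=-0.47: |R|=0.6088
R=−1: 1+4/7x = −1+3/7x ⇒ -1/7x=2 ⇒ x=2/(-1/7)=-14.0000
Confirm numerically:
  x=-13.629: |R|=0.99225 <1
  x=-10.730: |R|=0.91656 <1
  x=-8.199: |R|=0.81641 <1
  x=-6.723: |R|=0.73216 <1
  x=-14.516: |R|=1.01021 >1
  x=-14.473: |R|=1.00938 >1
  x=-14.217: |R|=1.00437 >1
So |R|<1 on (-14.0000, 0).

(-14.0000, 0).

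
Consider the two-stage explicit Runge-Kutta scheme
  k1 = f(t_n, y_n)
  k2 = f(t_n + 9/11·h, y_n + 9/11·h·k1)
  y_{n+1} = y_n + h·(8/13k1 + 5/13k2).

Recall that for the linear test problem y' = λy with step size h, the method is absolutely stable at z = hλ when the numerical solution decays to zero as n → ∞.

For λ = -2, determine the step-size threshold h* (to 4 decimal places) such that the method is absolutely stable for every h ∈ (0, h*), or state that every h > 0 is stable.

(-3.1778,0); λ=-2 ⇒ h* = (143/45)/2 = 1.5889.

With y'=λy (z=hλ):
  k1=λy_n ⇒ h·k1=z·y_n;  k2=λ(1+9/11z)y_n ⇒ h·k2=z(1+9/11z)y_n
  y_{n+1}/y_n = 1 + 8/13z + 5/13z(1+9/11z) = 1 + z + 45/143z²
  ⇒ R(z) = 1 + z + 45/143z².

Solve |R(x)|<1 on ℝ⁻.
x=-0.31: |R|=0.7202
R=1: x+45/143x²=0 ⇒ x=−143/45=-3.1778; min R=1−1/(4·45/143)=0.2056>−1
Confirm numerically:
  x=-3.052: |R|=0.87920 <1
  x=-2.963: |R|=0.79974 <1
  x=-2.627: |R|=0.54468 <1
  x=-3.343: |R|=1.17381 >1
  x=-3.322: |R|=1.15077 >1
  x=-3.257: |R|=1.08120 >1
So |R|<1 on (-3.1778, 0).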